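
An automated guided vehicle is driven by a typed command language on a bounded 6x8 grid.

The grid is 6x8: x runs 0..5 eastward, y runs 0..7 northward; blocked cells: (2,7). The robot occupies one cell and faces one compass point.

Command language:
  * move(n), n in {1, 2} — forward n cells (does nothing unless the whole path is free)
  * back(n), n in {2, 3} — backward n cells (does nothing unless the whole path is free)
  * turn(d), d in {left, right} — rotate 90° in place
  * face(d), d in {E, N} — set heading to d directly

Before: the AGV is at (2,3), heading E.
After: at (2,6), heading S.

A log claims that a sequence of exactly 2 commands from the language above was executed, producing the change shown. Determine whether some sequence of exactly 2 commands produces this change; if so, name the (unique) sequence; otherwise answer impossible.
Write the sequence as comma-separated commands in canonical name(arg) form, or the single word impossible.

key: cell and facing (now S) both changed — the 2 commands mix motion and turning
from: at (2,3), heading E
t=1 turn(right) ⇒ at (2,3), heading S
t=2 back(3) ⇒ at (2,6), heading S
uniquely the one of 64 2-step routes that fits.

turn(right), back(3)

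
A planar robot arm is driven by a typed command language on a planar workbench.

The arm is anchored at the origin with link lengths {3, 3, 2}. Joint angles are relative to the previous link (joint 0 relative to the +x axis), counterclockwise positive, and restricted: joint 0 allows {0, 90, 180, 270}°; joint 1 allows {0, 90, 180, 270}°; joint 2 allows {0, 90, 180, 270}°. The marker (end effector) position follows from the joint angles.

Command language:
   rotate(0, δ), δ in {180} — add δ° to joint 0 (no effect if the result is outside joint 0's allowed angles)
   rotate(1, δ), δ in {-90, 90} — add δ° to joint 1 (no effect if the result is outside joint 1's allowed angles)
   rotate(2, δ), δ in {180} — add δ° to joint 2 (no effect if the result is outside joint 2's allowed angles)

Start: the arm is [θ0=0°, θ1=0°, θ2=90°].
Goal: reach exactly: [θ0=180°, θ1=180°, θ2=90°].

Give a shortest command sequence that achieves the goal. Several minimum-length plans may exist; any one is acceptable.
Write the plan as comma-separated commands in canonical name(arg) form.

rotate(1, -90), rotate(1, -90), rotate(0, 180)

from: [θ0=0°, θ1=0°, θ2=90°]
[1] after rotate(1, -90): [θ0=0°, θ1=270°, θ2=90°]
[2] after rotate(1, -90): [θ0=0°, θ1=180°, θ2=90°]
[3] after rotate(0, 180): [θ0=180°, θ1=180°, θ2=90°]
shorter routes all fall short; 3 is best.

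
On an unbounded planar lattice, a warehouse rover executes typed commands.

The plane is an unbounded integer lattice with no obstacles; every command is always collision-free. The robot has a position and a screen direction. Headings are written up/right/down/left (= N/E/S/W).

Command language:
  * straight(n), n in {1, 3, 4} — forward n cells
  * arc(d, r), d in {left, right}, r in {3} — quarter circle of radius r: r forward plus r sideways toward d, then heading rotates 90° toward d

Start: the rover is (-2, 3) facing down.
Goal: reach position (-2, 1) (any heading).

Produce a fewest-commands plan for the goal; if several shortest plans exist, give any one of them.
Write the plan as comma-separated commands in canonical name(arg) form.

from: (-2, 3) facing down
[1] after straight(1): (-2, 2) facing down
[2] after straight(1): (-2, 1) facing down
no 1-step plan works, so 2 is optimal.

straight(1), straight(1)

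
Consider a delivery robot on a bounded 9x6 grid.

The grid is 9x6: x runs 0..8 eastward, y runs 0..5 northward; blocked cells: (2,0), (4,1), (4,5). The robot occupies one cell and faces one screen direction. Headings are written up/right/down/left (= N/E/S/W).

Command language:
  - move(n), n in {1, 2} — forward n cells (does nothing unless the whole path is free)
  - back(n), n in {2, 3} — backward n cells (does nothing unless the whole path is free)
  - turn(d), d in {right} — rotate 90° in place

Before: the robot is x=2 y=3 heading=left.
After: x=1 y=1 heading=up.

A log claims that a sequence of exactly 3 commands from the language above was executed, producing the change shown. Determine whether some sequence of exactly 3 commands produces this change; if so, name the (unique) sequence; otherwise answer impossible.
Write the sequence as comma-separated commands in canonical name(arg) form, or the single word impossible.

move(1), turn(right), back(2)

key: position moved to (1,1) AND the heading swung to N — translation plus rotation needed
begin: x=2 y=3 heading=left
1. move(1) → x=1 y=3 heading=left
2. turn(right) → x=1 y=3 heading=up
3. back(2) → x=1 y=1 heading=up
no other 3-command option fits: unique.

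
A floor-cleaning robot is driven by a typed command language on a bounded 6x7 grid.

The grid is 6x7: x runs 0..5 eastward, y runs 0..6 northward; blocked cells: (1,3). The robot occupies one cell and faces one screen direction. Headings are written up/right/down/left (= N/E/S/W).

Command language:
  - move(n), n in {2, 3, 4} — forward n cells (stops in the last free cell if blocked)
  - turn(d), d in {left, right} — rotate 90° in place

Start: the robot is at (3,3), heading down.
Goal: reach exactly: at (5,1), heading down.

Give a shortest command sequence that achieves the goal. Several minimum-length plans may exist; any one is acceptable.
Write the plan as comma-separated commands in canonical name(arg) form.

initial: at (3,3), heading down
step 1 (move(2)): at (3,1), heading down
step 2 (turn(left)): at (3,1), heading right
step 3 (move(2)): at (5,1), heading right
step 4 (turn(right)): at (5,1), heading down
minimal: 4 command(s), checked below 4.

move(2), turn(left), move(2), turn(right)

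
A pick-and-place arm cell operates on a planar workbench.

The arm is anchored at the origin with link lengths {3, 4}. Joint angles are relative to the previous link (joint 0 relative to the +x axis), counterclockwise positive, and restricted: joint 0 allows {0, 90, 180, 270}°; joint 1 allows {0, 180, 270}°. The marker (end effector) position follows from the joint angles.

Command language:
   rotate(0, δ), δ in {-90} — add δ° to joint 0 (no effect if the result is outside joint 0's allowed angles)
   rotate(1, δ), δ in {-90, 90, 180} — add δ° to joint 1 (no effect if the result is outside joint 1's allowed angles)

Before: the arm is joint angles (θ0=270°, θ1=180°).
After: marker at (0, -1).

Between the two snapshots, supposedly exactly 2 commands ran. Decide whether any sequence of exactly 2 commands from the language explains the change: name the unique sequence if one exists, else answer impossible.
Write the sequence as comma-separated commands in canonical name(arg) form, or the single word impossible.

rotate(0, -90), rotate(0, -90)

from: joint angles (θ0=270°, θ1=180°)
[1] after rotate(0, -90): joint angles (θ0=180°, θ1=180°)
[2] after rotate(0, -90): joint angles (θ0=90°, θ1=180°)
all 16 alternatives checked — unique.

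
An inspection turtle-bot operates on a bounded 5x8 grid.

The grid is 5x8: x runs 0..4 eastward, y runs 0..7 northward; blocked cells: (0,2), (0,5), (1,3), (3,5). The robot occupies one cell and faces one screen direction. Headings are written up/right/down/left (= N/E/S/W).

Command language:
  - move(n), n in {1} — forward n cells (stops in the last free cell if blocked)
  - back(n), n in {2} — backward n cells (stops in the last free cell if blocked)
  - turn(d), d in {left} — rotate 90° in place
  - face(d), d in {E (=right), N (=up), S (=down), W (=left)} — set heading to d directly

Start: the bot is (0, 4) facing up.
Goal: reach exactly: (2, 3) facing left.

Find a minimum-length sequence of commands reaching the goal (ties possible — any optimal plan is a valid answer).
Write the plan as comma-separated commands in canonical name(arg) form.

initial: (0, 4) facing up
1. face(W) → (0, 4) facing left
2. back(2) → (2, 4) facing left
3. face(S) → (2, 4) facing down
4. move(1) → (2, 3) facing down
5. face(W) → (2, 3) facing left
minimal: 5 command(s), checked below 5.

face(W), back(2), face(S), move(1), face(W)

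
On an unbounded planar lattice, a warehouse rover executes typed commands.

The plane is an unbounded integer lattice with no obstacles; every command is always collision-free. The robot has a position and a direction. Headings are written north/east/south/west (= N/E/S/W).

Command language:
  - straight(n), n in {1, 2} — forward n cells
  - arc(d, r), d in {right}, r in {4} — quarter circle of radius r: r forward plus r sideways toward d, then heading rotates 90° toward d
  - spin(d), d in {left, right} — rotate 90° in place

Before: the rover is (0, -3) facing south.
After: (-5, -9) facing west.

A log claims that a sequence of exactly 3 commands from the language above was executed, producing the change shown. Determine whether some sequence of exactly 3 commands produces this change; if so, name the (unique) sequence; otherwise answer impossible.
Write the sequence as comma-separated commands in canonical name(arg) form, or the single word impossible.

key: position moved to (-5,-9) AND the heading swung to W — translation plus rotation needed
initial: (0, -3) facing south
1. straight(2) → (0, -5) facing south
2. arc(right, 4) → (-4, -9) facing west
3. straight(1) → (-5, -9) facing west
no rival 3-sequence matches.

straight(2), arc(right, 4), straight(1)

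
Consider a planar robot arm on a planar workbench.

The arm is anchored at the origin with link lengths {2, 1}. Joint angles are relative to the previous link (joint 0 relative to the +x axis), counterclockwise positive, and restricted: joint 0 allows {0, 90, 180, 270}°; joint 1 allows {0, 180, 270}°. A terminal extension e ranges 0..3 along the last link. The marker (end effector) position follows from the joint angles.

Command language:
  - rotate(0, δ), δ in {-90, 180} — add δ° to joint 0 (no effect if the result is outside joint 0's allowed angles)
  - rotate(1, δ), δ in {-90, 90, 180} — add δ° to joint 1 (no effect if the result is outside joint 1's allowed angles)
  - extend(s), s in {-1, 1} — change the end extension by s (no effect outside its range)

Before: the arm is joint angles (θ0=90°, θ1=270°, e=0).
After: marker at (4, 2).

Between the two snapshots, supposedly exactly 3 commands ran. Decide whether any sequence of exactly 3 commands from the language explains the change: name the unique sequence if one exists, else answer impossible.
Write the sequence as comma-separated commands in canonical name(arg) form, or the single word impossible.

start: joint angles (θ0=90°, θ1=270°, e=0)
[1] after extend(1): joint angles (θ0=90°, θ1=270°, e=1)
[2] after extend(1): joint angles (θ0=90°, θ1=270°, e=2)
[3] after extend(1): joint angles (θ0=90°, θ1=270°, e=3)
no other 3-command option fits: unique.

extend(1), extend(1), extend(1)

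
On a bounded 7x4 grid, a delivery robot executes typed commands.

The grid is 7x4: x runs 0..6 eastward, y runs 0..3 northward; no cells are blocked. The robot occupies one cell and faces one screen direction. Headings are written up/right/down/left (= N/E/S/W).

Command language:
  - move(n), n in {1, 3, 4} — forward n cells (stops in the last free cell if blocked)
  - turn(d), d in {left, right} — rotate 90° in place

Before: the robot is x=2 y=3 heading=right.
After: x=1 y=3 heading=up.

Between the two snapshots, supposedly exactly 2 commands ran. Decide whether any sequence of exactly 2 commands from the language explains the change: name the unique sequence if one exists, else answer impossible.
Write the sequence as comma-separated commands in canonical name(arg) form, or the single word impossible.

checked all 2-command options: none fits.

impossible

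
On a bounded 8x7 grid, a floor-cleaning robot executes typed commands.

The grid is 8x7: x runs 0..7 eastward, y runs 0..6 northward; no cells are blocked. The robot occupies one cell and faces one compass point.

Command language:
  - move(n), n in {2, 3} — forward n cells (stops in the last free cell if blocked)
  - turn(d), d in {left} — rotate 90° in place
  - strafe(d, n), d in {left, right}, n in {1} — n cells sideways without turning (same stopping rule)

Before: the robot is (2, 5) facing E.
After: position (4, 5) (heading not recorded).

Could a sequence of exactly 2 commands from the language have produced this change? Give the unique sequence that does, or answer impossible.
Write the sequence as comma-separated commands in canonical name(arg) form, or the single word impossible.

key: order matters: swapping move(2) and turn(left) lands elsewhere
t0: (2, 5) facing E
1. move(2) → (4, 5) facing E
2. turn(left) → (4, 5) facing N
no rival 2-sequence matches.

move(2), turn(left)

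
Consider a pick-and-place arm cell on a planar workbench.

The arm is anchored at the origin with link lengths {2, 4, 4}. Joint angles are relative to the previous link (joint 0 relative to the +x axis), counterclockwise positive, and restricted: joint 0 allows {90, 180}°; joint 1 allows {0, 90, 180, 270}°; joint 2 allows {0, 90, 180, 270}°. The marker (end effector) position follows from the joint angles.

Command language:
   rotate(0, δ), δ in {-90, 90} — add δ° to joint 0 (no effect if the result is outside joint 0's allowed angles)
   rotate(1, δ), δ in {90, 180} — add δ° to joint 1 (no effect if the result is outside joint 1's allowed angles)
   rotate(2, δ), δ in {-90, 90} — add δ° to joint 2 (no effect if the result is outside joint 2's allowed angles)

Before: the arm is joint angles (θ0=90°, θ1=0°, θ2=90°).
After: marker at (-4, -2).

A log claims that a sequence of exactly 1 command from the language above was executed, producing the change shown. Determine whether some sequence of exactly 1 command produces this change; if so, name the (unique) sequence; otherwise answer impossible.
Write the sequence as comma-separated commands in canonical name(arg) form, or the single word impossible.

begin: joint angles (θ0=90°, θ1=0°, θ2=90°)
step 1 (rotate(1, 90)): joint angles (θ0=90°, θ1=90°, θ2=90°)
no rival 1-sequence matches.

rotate(1, 90)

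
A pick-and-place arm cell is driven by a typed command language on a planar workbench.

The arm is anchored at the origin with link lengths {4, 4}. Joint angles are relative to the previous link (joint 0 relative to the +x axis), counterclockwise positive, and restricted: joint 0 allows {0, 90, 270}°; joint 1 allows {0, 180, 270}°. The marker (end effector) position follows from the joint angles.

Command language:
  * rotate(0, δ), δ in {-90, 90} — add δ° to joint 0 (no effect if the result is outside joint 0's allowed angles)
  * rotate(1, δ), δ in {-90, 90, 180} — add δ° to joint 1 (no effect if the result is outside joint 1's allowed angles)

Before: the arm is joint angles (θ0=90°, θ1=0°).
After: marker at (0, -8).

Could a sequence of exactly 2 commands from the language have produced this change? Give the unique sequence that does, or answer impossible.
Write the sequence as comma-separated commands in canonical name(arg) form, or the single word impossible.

rotate(0, -90), rotate(0, -90)

initial: joint angles (θ0=90°, θ1=0°)
1. rotate(0, -90) → joint angles (θ0=0°, θ1=0°)
2. rotate(0, -90) → joint angles (θ0=270°, θ1=0°)
all 25 alternatives checked — unique.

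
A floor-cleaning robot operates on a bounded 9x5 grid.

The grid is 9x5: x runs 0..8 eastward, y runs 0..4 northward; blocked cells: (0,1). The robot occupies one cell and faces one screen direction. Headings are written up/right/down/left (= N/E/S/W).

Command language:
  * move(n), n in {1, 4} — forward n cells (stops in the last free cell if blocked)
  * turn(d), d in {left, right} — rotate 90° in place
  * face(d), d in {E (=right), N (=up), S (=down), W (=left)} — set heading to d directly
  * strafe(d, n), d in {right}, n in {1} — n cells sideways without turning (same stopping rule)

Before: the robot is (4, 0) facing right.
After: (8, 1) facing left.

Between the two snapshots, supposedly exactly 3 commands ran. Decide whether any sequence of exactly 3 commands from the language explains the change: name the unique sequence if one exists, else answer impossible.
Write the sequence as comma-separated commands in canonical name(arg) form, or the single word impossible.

key: running strafe(right, 1) before move(4) would end elsewhere — order is forced
from: (4, 0) facing right
t=1 move(4) ⇒ (8, 0) facing right
t=2 face(W) ⇒ (8, 0) facing left
t=3 strafe(right, 1) ⇒ (8, 1) facing left
no other 3-command option fits: unique.

move(4), face(W), strafe(right, 1)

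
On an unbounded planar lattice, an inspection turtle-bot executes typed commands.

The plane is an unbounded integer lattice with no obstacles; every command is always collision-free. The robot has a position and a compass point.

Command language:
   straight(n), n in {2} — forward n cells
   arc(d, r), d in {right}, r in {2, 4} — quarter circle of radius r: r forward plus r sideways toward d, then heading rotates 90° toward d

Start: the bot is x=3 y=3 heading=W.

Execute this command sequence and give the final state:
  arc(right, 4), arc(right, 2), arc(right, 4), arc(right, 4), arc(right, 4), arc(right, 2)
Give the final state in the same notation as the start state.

from: x=3 y=3 heading=W
1. arc(right, 4) → x=-1 y=7 heading=N
2. arc(right, 2) → x=1 y=9 heading=E
3. arc(right, 4) → x=5 y=5 heading=S
4. arc(right, 4) → x=1 y=1 heading=W
5. arc(right, 4) → x=-3 y=5 heading=N
6. arc(right, 2) → x=-1 y=7 heading=E

x=-1 y=7 heading=E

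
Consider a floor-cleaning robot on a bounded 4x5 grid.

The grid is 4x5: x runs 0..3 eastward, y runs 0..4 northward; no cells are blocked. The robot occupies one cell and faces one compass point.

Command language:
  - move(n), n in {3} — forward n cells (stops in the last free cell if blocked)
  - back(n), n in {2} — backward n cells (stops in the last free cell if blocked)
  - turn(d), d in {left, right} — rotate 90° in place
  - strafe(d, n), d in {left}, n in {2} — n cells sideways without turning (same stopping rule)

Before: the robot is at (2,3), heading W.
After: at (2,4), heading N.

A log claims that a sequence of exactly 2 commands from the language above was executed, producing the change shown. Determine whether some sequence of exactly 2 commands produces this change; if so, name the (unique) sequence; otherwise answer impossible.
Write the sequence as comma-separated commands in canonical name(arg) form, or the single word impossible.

turn(right), move(3)

key: move(3) runs into the grid edge before its full distance
from: at (2,3), heading W
[1] after turn(right): at (2,3), heading N
[2] after move(3): at (2,4), heading N
no rival 2-sequence matches.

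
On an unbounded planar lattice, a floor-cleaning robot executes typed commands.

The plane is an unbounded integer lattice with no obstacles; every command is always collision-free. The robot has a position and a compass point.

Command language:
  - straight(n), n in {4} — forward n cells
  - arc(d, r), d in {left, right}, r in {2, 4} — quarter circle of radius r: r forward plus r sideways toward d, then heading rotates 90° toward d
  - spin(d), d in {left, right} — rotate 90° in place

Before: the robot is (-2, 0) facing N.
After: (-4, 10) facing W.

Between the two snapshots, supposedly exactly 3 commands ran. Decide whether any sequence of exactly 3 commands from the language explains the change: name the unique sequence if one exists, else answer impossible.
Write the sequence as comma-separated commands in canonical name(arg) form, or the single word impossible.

key: position moved to (-4,10) AND the heading swung to W — translation plus rotation needed
begin: (-2, 0) facing N
t=1 straight(4) ⇒ (-2, 4) facing N
t=2 straight(4) ⇒ (-2, 8) facing N
t=3 arc(left, 2) ⇒ (-4, 10) facing W
no other 3-command option fits: unique.

straight(4), straight(4), arc(left, 2)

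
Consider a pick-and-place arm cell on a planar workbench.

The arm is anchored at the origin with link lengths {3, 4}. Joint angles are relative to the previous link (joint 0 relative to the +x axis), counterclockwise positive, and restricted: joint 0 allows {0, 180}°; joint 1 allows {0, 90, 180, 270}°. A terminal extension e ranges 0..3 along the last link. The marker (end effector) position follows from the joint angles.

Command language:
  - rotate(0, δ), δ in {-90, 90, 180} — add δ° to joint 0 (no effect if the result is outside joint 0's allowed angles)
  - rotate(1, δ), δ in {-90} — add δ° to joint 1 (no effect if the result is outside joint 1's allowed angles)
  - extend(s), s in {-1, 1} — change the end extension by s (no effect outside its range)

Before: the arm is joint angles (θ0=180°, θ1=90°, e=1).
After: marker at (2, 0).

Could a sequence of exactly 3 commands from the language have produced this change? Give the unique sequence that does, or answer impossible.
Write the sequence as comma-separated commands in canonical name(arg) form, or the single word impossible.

start: joint angles (θ0=180°, θ1=90°, e=1)
1. rotate(1, -90) → joint angles (θ0=180°, θ1=0°, e=1)
2. rotate(1, -90) → joint angles (θ0=180°, θ1=270°, e=1)
3. rotate(1, -90) → joint angles (θ0=180°, θ1=180°, e=1)
all 216 alternatives checked — unique.

rotate(1, -90), rotate(1, -90), rotate(1, -90)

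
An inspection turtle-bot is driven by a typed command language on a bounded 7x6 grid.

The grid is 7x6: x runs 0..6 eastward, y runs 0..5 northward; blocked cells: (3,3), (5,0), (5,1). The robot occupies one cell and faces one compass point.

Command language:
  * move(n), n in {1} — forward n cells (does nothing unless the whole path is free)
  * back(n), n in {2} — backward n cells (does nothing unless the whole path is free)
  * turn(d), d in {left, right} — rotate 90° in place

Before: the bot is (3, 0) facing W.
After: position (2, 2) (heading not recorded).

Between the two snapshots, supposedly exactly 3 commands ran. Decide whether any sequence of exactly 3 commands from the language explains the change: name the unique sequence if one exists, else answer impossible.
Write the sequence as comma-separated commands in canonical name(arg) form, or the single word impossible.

key: running back(2) before move(1) would end elsewhere — order is forced
start: (3, 0) facing W
step 1 (move(1)): (2, 0) facing W
step 2 (turn(left)): (2, 0) facing S
step 3 (back(2)): (2, 2) facing S
no rival 3-sequence matches.

move(1), turn(left), back(2)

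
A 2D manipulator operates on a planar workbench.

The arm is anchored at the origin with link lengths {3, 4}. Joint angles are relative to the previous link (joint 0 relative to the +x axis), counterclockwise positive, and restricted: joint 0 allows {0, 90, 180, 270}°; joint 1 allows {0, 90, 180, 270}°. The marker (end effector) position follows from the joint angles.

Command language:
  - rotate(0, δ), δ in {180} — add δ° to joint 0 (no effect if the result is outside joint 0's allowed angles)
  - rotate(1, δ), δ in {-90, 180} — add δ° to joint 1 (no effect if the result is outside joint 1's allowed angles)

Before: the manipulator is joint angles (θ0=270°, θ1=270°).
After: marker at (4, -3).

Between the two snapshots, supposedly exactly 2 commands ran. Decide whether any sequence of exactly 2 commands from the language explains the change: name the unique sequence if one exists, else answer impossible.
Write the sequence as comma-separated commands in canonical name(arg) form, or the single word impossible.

rotate(1, -90), rotate(1, -90)

t0: joint angles (θ0=270°, θ1=270°)
[1] after rotate(1, -90): joint angles (θ0=270°, θ1=180°)
[2] after rotate(1, -90): joint angles (θ0=270°, θ1=90°)
uniquely the one of 9 2-step routes that fits.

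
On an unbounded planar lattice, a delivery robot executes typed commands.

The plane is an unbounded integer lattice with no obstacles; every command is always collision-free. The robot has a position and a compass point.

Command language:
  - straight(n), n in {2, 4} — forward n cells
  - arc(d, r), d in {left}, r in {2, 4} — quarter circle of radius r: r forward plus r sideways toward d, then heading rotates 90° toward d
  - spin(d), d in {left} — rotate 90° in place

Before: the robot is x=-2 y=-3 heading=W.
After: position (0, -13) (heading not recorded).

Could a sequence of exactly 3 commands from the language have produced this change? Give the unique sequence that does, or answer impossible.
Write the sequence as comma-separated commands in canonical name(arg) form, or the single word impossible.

arc(left, 2), straight(4), arc(left, 4)

key: order matters: swapping arc(left, 2) and arc(left, 4) lands elsewhere
initial: x=-2 y=-3 heading=W
1. arc(left, 2) → x=-4 y=-5 heading=S
2. straight(4) → x=-4 y=-9 heading=S
3. arc(left, 4) → x=0 y=-13 heading=E
uniquely the one of 125 3-step routes that fits.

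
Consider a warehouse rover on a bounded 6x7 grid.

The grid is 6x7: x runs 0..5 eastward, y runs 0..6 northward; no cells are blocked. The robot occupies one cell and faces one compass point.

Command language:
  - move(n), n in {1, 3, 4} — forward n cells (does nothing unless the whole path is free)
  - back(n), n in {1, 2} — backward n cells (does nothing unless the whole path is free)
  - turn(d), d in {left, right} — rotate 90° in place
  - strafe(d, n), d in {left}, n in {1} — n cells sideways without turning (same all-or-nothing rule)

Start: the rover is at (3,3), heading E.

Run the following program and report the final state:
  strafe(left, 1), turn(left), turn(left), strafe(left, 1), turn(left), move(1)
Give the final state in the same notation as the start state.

at (3,2), heading S

begin: at (3,3), heading E
[1] after strafe(left, 1): at (3,4), heading E
[2] after turn(left): at (3,4), heading N
[3] after turn(left): at (3,4), heading W
[4] after strafe(left, 1): at (3,3), heading W
[5] after turn(left): at (3,3), heading S
[6] after move(1): at (3,2), heading S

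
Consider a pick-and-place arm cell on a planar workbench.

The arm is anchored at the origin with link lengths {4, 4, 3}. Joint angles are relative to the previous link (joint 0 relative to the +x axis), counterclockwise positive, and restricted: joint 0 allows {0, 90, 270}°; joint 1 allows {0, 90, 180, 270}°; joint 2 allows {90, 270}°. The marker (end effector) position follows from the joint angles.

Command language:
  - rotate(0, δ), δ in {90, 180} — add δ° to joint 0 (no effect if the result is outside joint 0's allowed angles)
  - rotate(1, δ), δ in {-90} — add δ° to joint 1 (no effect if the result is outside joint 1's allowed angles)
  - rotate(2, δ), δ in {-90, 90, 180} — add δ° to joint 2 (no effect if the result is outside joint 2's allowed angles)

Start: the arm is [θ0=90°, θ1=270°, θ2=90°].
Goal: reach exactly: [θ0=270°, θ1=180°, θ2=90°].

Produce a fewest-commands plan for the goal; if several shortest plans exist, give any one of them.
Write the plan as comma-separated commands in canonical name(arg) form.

from: [θ0=90°, θ1=270°, θ2=90°]
t=1 rotate(0, 180) ⇒ [θ0=270°, θ1=270°, θ2=90°]
t=2 rotate(1, -90) ⇒ [θ0=270°, θ1=180°, θ2=90°]
shorter routes all fall short; 2 is best.

rotate(0, 180), rotate(1, -90)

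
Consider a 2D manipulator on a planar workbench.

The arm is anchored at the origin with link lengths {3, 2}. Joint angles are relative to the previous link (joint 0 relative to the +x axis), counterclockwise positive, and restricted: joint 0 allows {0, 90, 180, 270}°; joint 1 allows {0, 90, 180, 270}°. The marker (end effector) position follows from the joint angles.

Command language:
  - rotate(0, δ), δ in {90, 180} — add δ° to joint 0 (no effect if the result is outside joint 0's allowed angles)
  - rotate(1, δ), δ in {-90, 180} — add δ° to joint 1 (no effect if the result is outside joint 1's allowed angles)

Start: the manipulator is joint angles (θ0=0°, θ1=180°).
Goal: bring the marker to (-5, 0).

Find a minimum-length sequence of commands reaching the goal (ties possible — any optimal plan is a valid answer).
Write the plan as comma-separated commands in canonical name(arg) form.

begin: joint angles (θ0=0°, θ1=180°)
step 1 (rotate(1, 180)): joint angles (θ0=0°, θ1=0°)
step 2 (rotate(0, 180)): joint angles (θ0=180°, θ1=0°)
no 1-step plan works, so 2 is optimal.

rotate(1, 180), rotate(0, 180)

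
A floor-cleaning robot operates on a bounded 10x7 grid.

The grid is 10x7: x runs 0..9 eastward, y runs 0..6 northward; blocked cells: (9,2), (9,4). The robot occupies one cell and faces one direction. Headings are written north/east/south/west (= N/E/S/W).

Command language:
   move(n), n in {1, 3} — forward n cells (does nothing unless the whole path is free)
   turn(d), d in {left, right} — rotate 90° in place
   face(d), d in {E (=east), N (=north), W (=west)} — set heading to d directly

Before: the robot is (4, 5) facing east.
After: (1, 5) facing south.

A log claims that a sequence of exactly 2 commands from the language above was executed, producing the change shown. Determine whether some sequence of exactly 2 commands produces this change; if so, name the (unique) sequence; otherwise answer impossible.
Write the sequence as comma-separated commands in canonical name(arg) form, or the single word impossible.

impossible

no 2-step route produces this change.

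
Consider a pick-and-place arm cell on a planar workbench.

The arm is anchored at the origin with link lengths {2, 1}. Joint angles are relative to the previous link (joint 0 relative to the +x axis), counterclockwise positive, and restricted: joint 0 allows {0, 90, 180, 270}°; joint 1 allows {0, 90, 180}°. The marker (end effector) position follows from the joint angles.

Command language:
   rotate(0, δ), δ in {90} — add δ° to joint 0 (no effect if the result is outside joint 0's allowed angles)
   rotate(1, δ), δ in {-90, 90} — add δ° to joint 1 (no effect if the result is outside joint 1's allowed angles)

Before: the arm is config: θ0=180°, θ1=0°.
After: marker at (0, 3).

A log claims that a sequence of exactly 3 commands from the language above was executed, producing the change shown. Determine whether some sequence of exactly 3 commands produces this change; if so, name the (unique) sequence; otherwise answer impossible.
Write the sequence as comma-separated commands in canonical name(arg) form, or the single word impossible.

start: config: θ0=180°, θ1=0°
[1] after rotate(0, 90): config: θ0=270°, θ1=0°
[2] after rotate(0, 90): config: θ0=0°, θ1=0°
[3] after rotate(0, 90): config: θ0=90°, θ1=0°
all 27 alternatives checked — unique.

rotate(0, 90), rotate(0, 90), rotate(0, 90)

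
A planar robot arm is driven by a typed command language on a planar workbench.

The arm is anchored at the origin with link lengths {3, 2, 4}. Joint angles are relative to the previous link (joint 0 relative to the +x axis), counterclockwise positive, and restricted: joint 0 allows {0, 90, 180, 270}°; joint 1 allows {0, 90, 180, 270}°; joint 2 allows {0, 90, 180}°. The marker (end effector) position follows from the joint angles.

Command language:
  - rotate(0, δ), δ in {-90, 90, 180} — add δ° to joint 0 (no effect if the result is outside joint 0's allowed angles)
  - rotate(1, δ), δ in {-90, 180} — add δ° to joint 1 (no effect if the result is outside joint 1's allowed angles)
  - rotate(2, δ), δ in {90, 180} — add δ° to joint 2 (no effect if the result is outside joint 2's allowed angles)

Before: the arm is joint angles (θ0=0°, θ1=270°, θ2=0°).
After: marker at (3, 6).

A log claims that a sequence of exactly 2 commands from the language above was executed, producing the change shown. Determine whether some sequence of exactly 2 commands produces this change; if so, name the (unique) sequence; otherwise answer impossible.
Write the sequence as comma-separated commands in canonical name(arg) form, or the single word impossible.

from: joint angles (θ0=0°, θ1=270°, θ2=0°)
t=1 rotate(1, -90) ⇒ joint angles (θ0=0°, θ1=180°, θ2=0°)
t=2 rotate(1, -90) ⇒ joint angles (θ0=0°, θ1=90°, θ2=0°)
no other 2-command option fits: unique.

rotate(1, -90), rotate(1, -90)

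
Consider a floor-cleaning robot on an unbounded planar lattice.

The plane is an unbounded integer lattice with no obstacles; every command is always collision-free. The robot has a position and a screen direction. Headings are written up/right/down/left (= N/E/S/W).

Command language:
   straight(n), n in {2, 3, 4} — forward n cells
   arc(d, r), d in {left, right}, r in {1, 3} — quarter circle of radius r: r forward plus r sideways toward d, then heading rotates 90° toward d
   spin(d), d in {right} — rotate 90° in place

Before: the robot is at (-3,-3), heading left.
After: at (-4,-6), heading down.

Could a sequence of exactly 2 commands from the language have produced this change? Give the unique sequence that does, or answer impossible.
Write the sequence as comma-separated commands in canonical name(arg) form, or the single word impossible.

key: running straight(2) before arc(left, 1) would end elsewhere — order is forced
from: at (-3,-3), heading left
step 1 (arc(left, 1)): at (-4,-4), heading down
step 2 (straight(2)): at (-4,-6), heading down
uniquely the one of 64 2-step routes that fits.

arc(left, 1), straight(2)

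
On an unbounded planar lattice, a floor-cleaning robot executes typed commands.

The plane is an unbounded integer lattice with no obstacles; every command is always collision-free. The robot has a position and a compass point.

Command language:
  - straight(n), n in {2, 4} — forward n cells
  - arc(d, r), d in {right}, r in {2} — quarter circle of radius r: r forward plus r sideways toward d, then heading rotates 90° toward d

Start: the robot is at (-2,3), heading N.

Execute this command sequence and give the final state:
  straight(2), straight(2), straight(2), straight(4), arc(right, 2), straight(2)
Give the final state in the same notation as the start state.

initial: at (-2,3), heading N
t=1 straight(2) ⇒ at (-2,5), heading N
t=2 straight(2) ⇒ at (-2,7), heading N
t=3 straight(2) ⇒ at (-2,9), heading N
t=4 straight(4) ⇒ at (-2,13), heading N
t=5 arc(right, 2) ⇒ at (0,15), heading E
t=6 straight(2) ⇒ at (2,15), heading E

at (2,15), heading E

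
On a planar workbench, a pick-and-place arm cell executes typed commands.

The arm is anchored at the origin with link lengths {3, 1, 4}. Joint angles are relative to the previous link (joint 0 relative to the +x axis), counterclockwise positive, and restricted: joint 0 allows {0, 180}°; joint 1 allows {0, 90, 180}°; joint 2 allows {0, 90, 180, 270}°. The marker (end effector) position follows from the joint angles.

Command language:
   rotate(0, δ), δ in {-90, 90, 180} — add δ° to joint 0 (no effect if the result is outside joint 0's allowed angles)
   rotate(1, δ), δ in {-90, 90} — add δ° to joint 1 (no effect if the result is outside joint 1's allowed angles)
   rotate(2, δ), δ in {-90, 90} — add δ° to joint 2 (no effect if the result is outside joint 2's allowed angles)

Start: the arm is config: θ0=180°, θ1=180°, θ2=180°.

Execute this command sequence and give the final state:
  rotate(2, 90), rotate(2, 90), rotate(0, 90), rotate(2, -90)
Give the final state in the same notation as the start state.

config: θ0=180°, θ1=180°, θ2=270°

start: config: θ0=180°, θ1=180°, θ2=180°
step 1 (rotate(2, 90)): config: θ0=180°, θ1=180°, θ2=270°
step 2 (rotate(2, 90)): config: θ0=180°, θ1=180°, θ2=0°
step 3 (rotate(0, 90)): config: θ0=180°, θ1=180°, θ2=0°
step 4 (rotate(2, -90)): config: θ0=180°, θ1=180°, θ2=270°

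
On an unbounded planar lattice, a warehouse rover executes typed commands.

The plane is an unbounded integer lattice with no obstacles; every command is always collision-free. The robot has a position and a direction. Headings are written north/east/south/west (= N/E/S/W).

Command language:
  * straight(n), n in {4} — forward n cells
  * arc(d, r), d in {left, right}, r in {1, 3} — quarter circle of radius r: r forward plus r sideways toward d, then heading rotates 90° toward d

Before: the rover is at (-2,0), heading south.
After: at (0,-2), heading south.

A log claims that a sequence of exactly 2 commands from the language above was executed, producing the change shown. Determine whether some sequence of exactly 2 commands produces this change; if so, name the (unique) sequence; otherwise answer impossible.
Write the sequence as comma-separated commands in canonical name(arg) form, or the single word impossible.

key: still facing S at the end — net rotation zero over 2 steps
t0: at (-2,0), heading south
1. arc(left, 1) → at (-1,-1), heading east
2. arc(right, 1) → at (0,-2), heading south
uniquely the one of 25 2-step routes that fits.

arc(left, 1), arc(right, 1)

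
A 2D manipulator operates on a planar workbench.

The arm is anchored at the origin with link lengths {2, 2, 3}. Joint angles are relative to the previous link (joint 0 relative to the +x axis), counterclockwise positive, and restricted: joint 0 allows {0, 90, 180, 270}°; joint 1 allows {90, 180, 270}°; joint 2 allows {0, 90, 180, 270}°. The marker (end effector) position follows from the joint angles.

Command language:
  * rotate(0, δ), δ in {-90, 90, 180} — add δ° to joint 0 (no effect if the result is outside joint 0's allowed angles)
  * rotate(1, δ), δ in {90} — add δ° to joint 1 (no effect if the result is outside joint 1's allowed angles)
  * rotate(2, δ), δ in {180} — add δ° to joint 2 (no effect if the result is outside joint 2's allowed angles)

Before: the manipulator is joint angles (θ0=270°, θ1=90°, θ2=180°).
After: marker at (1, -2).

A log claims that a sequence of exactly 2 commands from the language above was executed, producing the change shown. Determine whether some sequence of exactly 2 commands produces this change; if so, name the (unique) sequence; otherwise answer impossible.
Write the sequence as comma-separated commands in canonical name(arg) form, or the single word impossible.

t0: joint angles (θ0=270°, θ1=90°, θ2=180°)
t=1 rotate(1, 90) ⇒ joint angles (θ0=270°, θ1=180°, θ2=180°)
t=2 rotate(1, 90) ⇒ joint angles (θ0=270°, θ1=270°, θ2=180°)
no rival 2-sequence matches.

rotate(1, 90), rotate(1, 90)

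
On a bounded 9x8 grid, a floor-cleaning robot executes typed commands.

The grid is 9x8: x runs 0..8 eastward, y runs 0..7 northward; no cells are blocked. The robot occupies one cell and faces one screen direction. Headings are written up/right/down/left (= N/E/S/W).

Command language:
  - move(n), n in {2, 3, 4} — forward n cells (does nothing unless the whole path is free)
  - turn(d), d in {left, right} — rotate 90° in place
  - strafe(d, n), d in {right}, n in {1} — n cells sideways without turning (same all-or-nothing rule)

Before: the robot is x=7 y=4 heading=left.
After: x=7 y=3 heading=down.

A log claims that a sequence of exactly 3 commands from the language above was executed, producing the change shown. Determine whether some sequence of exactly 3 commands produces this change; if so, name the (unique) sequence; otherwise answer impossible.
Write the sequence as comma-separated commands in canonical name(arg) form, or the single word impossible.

key: order matters: swapping strafe(right, 1) and move(2) lands elsewhere
initial: x=7 y=4 heading=left
[1] after strafe(right, 1): x=7 y=5 heading=left
[2] after turn(left): x=7 y=5 heading=down
[3] after move(2): x=7 y=3 heading=down
uniquely the one of 216 3-step routes that fits.

strafe(right, 1), turn(left), move(2)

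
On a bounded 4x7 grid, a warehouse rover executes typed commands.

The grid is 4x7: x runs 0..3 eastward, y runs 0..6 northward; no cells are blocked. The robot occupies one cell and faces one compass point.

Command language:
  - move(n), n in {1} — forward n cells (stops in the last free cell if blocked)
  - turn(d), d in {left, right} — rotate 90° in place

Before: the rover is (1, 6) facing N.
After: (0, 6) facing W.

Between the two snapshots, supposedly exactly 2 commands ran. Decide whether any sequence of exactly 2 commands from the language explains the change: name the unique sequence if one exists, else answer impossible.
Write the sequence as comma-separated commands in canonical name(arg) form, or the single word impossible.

key: position moved to (0,6) AND the heading swung to W — translation plus rotation needed
from: (1, 6) facing N
[1] after turn(left): (1, 6) facing W
[2] after move(1): (0, 6) facing W
no other 2-command option fits: unique.

turn(left), move(1)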